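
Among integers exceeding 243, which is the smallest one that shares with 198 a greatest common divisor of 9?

Multiples of 9 above 243: 9·28, 9·29, … . Need the cofactor coprime to 198/9 = 22.
Checking s = 28, 29, … the first with gcd(s, 22) = 1 is s = 29, giving 261.

261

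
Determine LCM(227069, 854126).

537245254

227069 = 17 · 19² · 37; 854126 = 2 · 7 · 13² · 19²
max exponents: 2 · 7 · 13² · 17 · 19² · 37 = 537245254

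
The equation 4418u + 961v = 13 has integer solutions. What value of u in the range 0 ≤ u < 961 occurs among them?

956

Reduce mod 961: 4418u ≡ 13 (mod 961). With g = gcd(4418, 961) = 1 dividing 13, divide through: 4418u ≡ 13 (mod 961).
Since gcd(4418, 961) = 1, u ≡ 13·(4418)⁻¹ ≡ 956 (mod 961). Smallest non-negative: 956.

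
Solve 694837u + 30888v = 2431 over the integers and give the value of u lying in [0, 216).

91

Euclid: 694837 = 22·30888 + 15301; 30888 = 2·15301 + 286; 15301 = 53·286 + 143; 286 = 2·143 + 0 → gcd = 143; 2431 = 143·17.
Back-substitution yields 694837·(107) + 30888·(-2407) = 143, so one solution is u = 107·17 = 1819, v = -2407·17 = -40919.
Solutions in u differ by 30888/143 = 216; the one in [0, 216) is 1819 mod 216 = 91.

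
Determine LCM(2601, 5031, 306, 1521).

lcm(2601, 5031) = 2601·5031/gcd = 13085631/9 = 1453959
lcm(1453959, 306) = 1453959·306/gcd = 444911454/153 = 2907918
lcm(2907918, 1521) = 2907918·1521/gcd = 4422943278/117 = 37802934

37802934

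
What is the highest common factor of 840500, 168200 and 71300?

100

840500 = 2² · 5³ · 41²; 168200 = 2³ · 5² · 29²; 71300 = 2² · 5² · 23 · 31
gcd takes min exponent of each prime: 2² · 5² = 100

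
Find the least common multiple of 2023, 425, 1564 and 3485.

2023 = 7 · 17²; 425 = 5² · 17; 1564 = 2² · 17 · 23; 3485 = 5 · 17 · 41
lcm takes max exponent of each prime: 2² · 5² · 7 · 17² · 23 · 41 = 190768900

190768900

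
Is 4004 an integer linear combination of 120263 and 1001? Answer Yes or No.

gcd(120263, 1001): 120263 = 120·1001 + 143; 1001 = 7·143 + 0 → 143
143 divides 4004, so a solution exists.

Yes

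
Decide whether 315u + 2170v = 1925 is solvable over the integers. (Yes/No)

gcd(315, 2170): 2170 = 6·315 + 280; 315 = 1·280 + 35; 280 = 8·35 + 0 → 35
35 divides 1925, so a solution exists.

Yes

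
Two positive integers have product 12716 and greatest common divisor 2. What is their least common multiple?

6358

Since gcd(a,b)·lcm(a,b) = ab, lcm = 12716/2 = 6358.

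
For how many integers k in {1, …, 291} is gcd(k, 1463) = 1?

1463 = 7·11·19. Inclusion–exclusion on these primes:
291 − ⌊291/7⌋ − ⌊291/11⌋ − ⌊291/19⌋ + ⌊291/77⌋ + ⌊291/133⌋ + ⌊291/209⌋ − ⌊291/1463⌋ = 215

215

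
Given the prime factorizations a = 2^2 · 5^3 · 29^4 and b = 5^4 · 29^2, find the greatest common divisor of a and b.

105125

min exponent per shared prime: 5^3 · 29^2 = 105125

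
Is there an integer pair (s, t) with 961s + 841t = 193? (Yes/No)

Yes

gcd(961, 841): 961 = 1·841 + 120; 841 = 7·120 + 1; 120 = 120·1 + 0 → 1
1 divides 193, so a solution exists.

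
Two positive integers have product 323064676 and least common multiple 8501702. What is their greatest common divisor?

38

gcd·lcm = product, so gcd = 323064676/8501702 = 38.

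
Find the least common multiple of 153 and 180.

3060

gcd first: 180 = 1·153 + 27; 153 = 5·27 + 18; 27 = 1·18 + 9; 18 = 2·9 + 0 → gcd = 9
lcm = 153·180/gcd = 27540/9 = 3060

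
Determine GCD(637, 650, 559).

13

gcd(637, 650): 650 = 1·637 + 13; 637 = 49·13 + 0 → 13
gcd(13, 559): 559 = 43·13 + 0 → 13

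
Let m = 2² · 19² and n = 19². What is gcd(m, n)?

min exponent per shared prime: 19² = 361

361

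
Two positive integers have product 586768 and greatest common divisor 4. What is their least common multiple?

Since gcd(m,n)·lcm(m,n) = mn, lcm = 586768/4 = 146692.

146692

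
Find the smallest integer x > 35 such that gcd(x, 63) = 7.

49

Multiples of 7 above 35: 7·6, 7·7, … . Need the cofactor coprime to 63/7 = 9.
Checking s = 6, 7, … the first with gcd(s, 9) = 1 is s = 7, giving 49.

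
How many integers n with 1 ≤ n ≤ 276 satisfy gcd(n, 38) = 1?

38 = 2·19. Inclusion–exclusion on these primes:
276 − ⌊276/2⌋ − ⌊276/19⌋ + ⌊276/38⌋ = 131

131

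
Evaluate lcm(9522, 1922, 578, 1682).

lcm(9522, 1922) = 9522·1922/gcd = 18301284/2 = 9150642
lcm(9150642, 578) = 9150642·578/gcd = 5289071076/2 = 2644535538
lcm(2644535538, 1682) = 2644535538·1682/gcd = 4448108774916/2 = 2224054387458

2224054387458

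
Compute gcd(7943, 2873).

169

Euclid: 7943 = 2·2873 + 2197; 2873 = 1·2197 + 676; 2197 = 3·676 + 169; 676 = 4·169 + 0. Last nonzero remainder: 169.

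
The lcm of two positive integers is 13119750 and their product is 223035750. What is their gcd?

From gcd × lcm = mn: gcd = 223035750 / 13119750 = 17.

17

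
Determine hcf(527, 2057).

17

Euclid: 2057 = 3·527 + 476; 527 = 1·476 + 51; 476 = 9·51 + 17; 51 = 3·17 + 0. Last nonzero remainder: 17.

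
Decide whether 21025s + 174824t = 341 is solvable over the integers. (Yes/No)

Yes

gcd(21025, 174824): 174824 = 8·21025 + 6624; 21025 = 3·6624 + 1153; 6624 = 5·1153 + 859; 1153 = 1·859 + 294; 859 = 2·294 + 271; 294 = 1·271 + 23; 271 = 11·23 + 18; 23 = 1·18 + 5; 18 = 3·5 + 3; 5 = 1·3 + 2; 3 = 1·2 + 1; 2 = 2·1 + 0 → 1
1 divides 341, so a solution exists.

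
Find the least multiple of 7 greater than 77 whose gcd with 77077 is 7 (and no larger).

77077 = 7·11011. Any x with gcd(x, 77077) = 7 is a multiple of 7, say 7s, with s coprime to 11011.
Need s > 77/7, so s ≥ 12. First s ≥ 12 with gcd(s, 11011) = 1 is s = 12. Thus x = 7·12 = 84.

84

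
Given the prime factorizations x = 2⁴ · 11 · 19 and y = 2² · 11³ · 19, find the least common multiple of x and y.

404624

max exponent per prime: 2⁴ · 11³ · 19 = 404624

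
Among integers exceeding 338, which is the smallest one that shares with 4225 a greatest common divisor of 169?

507

4225 = 169·25. Any x with gcd(x, 4225) = 169 is a multiple of 169, say 169s, with s coprime to 25.
Need s > 338/169, so s ≥ 3. First s ≥ 3 with gcd(s, 25) = 1 is s = 3. Thus x = 169·3 = 507.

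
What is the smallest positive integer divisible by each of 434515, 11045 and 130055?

531201974255

lcm(434515, 11045) = 434515·11045/gcd = 4799218175/235 = 20422205
lcm(20422205, 130055) = 20422205·130055/gcd = 2656009871275/5 = 531201974255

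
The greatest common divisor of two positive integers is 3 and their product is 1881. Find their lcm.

627

gcd·lcm = product, so lcm = 1881/3 = 627.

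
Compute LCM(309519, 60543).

297447759

gcd first: 309519 = 5·60543 + 6804; 60543 = 8·6804 + 6111; 6804 = 1·6111 + 693; 6111 = 8·693 + 567; 693 = 1·567 + 126; 567 = 4·126 + 63; 126 = 2·63 + 0 → gcd = 63
lcm = 309519·60543/gcd = 18739208817/63 = 297447759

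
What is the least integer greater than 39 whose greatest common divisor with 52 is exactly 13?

gcd(t, 52) = 13 forces 13 | t; write t = 13s. Then gcd(13s, 13·4) = 13·gcd(s, 4), so need gcd(s, 4) = 1.
13s > 39 gives s ≥ 4. The least s ≥ 4 coprime to 4 is 5, so t = 13·5 = 65.

65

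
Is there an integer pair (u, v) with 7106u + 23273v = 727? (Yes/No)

gcd(7106, 23273): 23273 = 3·7106 + 1955; 7106 = 3·1955 + 1241; 1955 = 1·1241 + 714; 1241 = 1·714 + 527; 714 = 1·527 + 187; 527 = 2·187 + 153; 187 = 1·153 + 34; 153 = 4·34 + 17; 34 = 2·17 + 0 → 17
17 does not divide 727, so a solution does not exist.

No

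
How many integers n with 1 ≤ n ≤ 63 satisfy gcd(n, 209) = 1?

55

209 = 11·19. Inclusion–exclusion on these primes:
63 − ⌊63/11⌋ − ⌊63/19⌋ + ⌊63/209⌋ = 55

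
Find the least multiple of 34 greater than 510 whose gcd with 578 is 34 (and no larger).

544

578 = 34·17. Any k with gcd(k, 578) = 34 is a multiple of 34, say 34s, with s coprime to 17.
Need s > 510/34, so s ≥ 16. First s ≥ 16 with gcd(s, 17) = 1 is s = 16. Thus k = 34·16 = 544.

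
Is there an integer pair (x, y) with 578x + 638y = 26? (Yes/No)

By Bézout, 578x + 638y = 26 has integer solutions iff gcd(578, 638) | 26.
Euclid: 638 = 1·578 + 60; 578 = 9·60 + 38; 60 = 1·38 + 22; 38 = 1·22 + 16; 22 = 1·16 + 6; 16 = 2·6 + 4; 6 = 1·4 + 2; 4 = 2·2 + 0. gcd = 2; 26 mod 2 = 0. Yes.

Yes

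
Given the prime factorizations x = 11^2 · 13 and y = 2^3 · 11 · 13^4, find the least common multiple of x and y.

27647048

max exponent per prime: 2^3 · 11^2 · 13^4 = 27647048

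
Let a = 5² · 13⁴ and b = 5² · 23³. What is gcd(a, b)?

min exponent per shared prime: 5² = 25

25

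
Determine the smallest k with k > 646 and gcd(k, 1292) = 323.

969

Multiples of 323 above 646: 323·3, 323·4, … . Need the cofactor coprime to 1292/323 = 4.
Checking s = 3, 4, … the first with gcd(s, 4) = 1 is s = 3, giving 969.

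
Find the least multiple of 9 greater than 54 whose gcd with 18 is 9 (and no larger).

63

gcd(m, 18) = 9 forces 9 | m; write m = 9s. Then gcd(9s, 9·2) = 9·gcd(s, 2), so need gcd(s, 2) = 1.
9s > 54 gives s ≥ 7. The least s ≥ 7 coprime to 2 is 7, so m = 9·7 = 63.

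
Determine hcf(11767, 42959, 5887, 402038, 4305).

11767 = 7 · 41²; 42959 = 7 · 17 · 19²; 5887 = 7 · 29²; 402038 = 2 · 7 · 13 · 47²; 4305 = 3 · 5 · 7 · 41
gcd takes min exponent of each prime: 7 = 7

7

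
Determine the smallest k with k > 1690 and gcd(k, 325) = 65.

1755

gcd(k, 325) = 65 forces 65 | k; write k = 65s. Then gcd(65s, 65·5) = 65·gcd(s, 5), so need gcd(s, 5) = 1.
65s > 1690 gives s ≥ 27. The least s ≥ 27 coprime to 5 is 27, so k = 65·27 = 1755.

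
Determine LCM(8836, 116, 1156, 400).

7405451600

8836 = 2² · 47²; 116 = 2² · 29; 1156 = 2² · 17²; 400 = 2⁴ · 5²
lcm takes max exponent of each prime: 2⁴ · 5² · 17² · 29 · 47² = 7405451600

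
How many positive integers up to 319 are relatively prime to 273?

169

273 = 3·7·13. Inclusion–exclusion on these primes:
319 − ⌊319/3⌋ − ⌊319/7⌋ − ⌊319/13⌋ + ⌊319/21⌋ + ⌊319/39⌋ + ⌊319/91⌋ − ⌊319/273⌋ = 169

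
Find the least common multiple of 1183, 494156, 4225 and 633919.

324376352300

1183 = 7 · 13²; 494156 = 2² · 13² · 17 · 43; 4225 = 5² · 13²; 633919 = 11² · 13² · 31
lcm takes max exponent of each prime: 2² · 5² · 7 · 11² · 13² · 17 · 31 · 43 = 324376352300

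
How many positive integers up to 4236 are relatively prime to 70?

1452

Prime factors of 70: 2, 5, 7. Count integers ≤ 4236 divisible by none of them.
By inclusion–exclusion: 4236 − ⌊4236/2⌋ − ⌊4236/5⌋ − ⌊4236/7⌋ + ⌊4236/10⌋ + ⌊4236/14⌋ + ⌊4236/35⌋ − ⌊4236/70⌋ = 1452.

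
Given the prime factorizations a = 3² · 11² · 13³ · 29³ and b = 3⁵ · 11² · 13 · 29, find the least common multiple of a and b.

1575490158099

max exponent per prime: 3⁵ · 11² · 13³ · 29³ = 1575490158099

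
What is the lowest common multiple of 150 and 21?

1050

150 = 2 · 3 · 5²; 21 = 3 · 7
max exponents: 2 · 3 · 5² · 7 = 1050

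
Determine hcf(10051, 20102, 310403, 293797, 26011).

19

gcd(10051, 20102): 20102 = 2·10051 + 0 → 10051
gcd(10051, 310403): 310403 = 30·10051 + 8873; 10051 = 1·8873 + 1178; 8873 = 7·1178 + 627; 1178 = 1·627 + 551; 627 = 1·551 + 76; 551 = 7·76 + 19; 76 = 4·19 + 0 → 19
gcd(19, 293797): 293797 = 15463·19 + 0 → 19
gcd(19, 26011): 26011 = 1369·19 + 0 → 19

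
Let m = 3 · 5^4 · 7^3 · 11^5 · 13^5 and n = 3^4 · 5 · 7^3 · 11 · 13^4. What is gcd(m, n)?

min exponent per shared prime: 3 · 5 · 7^3 · 11 · 13^4 = 1616409795

1616409795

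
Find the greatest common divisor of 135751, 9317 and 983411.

gcd(135751, 9317): 135751 = 14·9317 + 5313; 9317 = 1·5313 + 4004; 5313 = 1·4004 + 1309; 4004 = 3·1309 + 77; 1309 = 17·77 + 0 → 77
gcd(77, 983411): 983411 = 12771·77 + 44; 77 = 1·44 + 33; 44 = 1·33 + 11; 33 = 3·11 + 0 → 11

11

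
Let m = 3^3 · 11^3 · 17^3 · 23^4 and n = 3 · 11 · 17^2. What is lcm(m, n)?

49408301881521

max exponent per prime: 3^3 · 11^3 · 17^3 · 23^4 = 49408301881521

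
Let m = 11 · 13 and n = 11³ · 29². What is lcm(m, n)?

14551823

max exponent per prime: 11³ · 13 · 29² = 14551823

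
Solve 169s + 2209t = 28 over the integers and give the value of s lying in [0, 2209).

gcd(169, 2209) = 1 (Euclid: 2209 = 13·169 + 12; 169 = 14·12 + 1; 12 = 12·1 + 0), and 1 | 28.
Extended Euclid: 169·(183) + 2209·(-14) = 1. Scale by 28: s₀ = 5124.
General solution s = s₀ + 2209k; reducing mod 2209 gives s = 706 (and t = -54).

706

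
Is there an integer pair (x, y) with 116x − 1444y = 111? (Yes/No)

No

gcd(116, 1444): 1444 = 12·116 + 52; 116 = 2·52 + 12; 52 = 4·12 + 4; 12 = 3·4 + 0 → 4
4 does not divide 111, so a solution does not exist.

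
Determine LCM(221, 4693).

79781

221 = 13 · 17; 4693 = 13 · 19²
max exponents: 13 · 17 · 19² = 79781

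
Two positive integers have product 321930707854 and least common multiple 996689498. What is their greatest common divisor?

gcd·lcm = product, so gcd = 321930707854/996689498 = 323.

323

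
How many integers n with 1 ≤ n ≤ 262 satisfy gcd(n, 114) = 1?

Prime factors of 114: 2, 3, 19. Count integers ≤ 262 divisible by none of them.
By inclusion–exclusion: 262 − ⌊262/2⌋ − ⌊262/3⌋ − ⌊262/19⌋ + ⌊262/6⌋ + ⌊262/38⌋ + ⌊262/57⌋ − ⌊262/114⌋ = 82.

82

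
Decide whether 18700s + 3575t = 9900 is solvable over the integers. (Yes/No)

Yes

By Bézout, 18700s + 3575t = 9900 has integer solutions iff gcd(18700, 3575) | 9900.
Euclid: 18700 = 5·3575 + 825; 3575 = 4·825 + 275; 825 = 3·275 + 0. gcd = 275; 9900 mod 275 = 0. Yes.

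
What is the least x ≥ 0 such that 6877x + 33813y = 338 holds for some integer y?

1067

Reduce mod 33813: 6877x ≡ 338 (mod 33813). With g = gcd(6877, 33813) = 13 dividing 338, divide through: 529x ≡ 26 (mod 2601).
Since gcd(529, 2601) = 1, x ≡ 26·(529)⁻¹ ≡ 1067 (mod 2601). Smallest non-negative: 1067.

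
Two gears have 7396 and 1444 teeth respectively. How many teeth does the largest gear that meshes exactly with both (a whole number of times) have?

4

Euclid: 7396 = 5·1444 + 176; 1444 = 8·176 + 36; 176 = 4·36 + 32; 36 = 1·32 + 4; 32 = 8·4 + 0. Last nonzero remainder: 4.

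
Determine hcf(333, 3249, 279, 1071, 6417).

gcd(333, 3249): 3249 = 9·333 + 252; 333 = 1·252 + 81; 252 = 3·81 + 9; 81 = 9·9 + 0 → 9
gcd(9, 279): 279 = 31·9 + 0 → 9
gcd(9, 1071): 1071 = 119·9 + 0 → 9
gcd(9, 6417): 6417 = 713·9 + 0 → 9

9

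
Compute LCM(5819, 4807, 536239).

lcm(5819, 4807) = 5819·4807/gcd = 27971933/253 = 110561
lcm(110561, 536239) = 110561·536239/gcd = 59287120079/11 = 5389738189

5389738189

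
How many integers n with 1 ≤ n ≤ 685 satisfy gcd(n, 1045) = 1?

472

Prime factors of 1045: 5, 11, 19. Count integers ≤ 685 divisible by none of them.
By inclusion–exclusion: 685 − ⌊685/5⌋ − ⌊685/11⌋ − ⌊685/19⌋ + ⌊685/55⌋ + ⌊685/95⌋ + ⌊685/209⌋ − ⌊685/1045⌋ = 472.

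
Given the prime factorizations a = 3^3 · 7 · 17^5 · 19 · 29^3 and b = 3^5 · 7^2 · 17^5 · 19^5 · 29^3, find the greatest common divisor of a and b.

min exponent per shared prime: 3^3 · 7 · 17^5 · 19 · 29^3 = 124352352511443

124352352511443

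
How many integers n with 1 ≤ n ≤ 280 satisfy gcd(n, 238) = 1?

113

Prime factors of 238: 2, 7, 17. Count integers ≤ 280 divisible by none of them.
By inclusion–exclusion: 280 − ⌊280/2⌋ − ⌊280/7⌋ − ⌊280/17⌋ + ⌊280/14⌋ + ⌊280/34⌋ + ⌊280/119⌋ − ⌊280/238⌋ = 113.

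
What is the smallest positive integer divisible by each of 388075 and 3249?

3492675

gcd first: 388075 = 119·3249 + 1444; 3249 = 2·1444 + 361; 1444 = 4·361 + 0 → gcd = 361
lcm = 388075·3249/gcd = 1260855675/361 = 3492675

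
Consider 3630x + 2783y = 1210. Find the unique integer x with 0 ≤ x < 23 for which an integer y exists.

Reduce mod 2783: 3630x ≡ 1210 (mod 2783). With g = gcd(3630, 2783) = 121 dividing 1210, divide through: 30x ≡ 10 (mod 23).
Since gcd(30, 23) = 1, x ≡ 10·(30)⁻¹ ≡ 8 (mod 23). Smallest non-negative: 8.

8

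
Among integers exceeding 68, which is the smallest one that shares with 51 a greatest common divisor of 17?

Multiples of 17 above 68: 17·5, 17·6, … . Need the cofactor coprime to 51/17 = 3.
Checking s = 5, 6, … the first with gcd(s, 3) = 1 is s = 5, giving 85.

85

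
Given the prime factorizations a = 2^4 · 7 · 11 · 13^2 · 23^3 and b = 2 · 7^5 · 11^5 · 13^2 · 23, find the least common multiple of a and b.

89052029434544176

max exponent per prime: 2^4 · 7^5 · 11^5 · 13^2 · 23^3 = 89052029434544176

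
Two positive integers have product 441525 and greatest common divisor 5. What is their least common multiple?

88305

For any two positive integers, gcd × lcm equals their product. Hence lcm = 441525 / 5 = 88305.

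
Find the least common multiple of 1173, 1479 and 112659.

75143553

1173 = 3 · 17 · 23; 1479 = 3 · 17 · 29; 112659 = 3 · 17 · 47²
lcm takes max exponent of each prime: 3 · 17 · 23 · 29 · 47² = 75143553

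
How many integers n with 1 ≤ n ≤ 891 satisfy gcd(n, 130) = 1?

330

130 = 2·5·13. Inclusion–exclusion on these primes:
891 − ⌊891/2⌋ − ⌊891/5⌋ − ⌊891/13⌋ + ⌊891/10⌋ + ⌊891/26⌋ + ⌊891/65⌋ − ⌊891/130⌋ = 330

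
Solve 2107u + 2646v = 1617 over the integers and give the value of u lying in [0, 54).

gcd(2107, 2646) = 49 (Euclid: 2646 = 1·2107 + 539; 2107 = 3·539 + 490; 539 = 1·490 + 49; 490 = 10·49 + 0), and 49 | 1617.
Extended Euclid: 2107·(-5) + 2646·(4) = 49. Scale by 33: u₀ = -165.
General solution u = u₀ + 54t; reducing mod 54 gives u = 51 (and v = -40).

51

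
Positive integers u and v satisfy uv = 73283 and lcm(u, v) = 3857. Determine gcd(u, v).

19

gcd·lcm = product, so gcd = 73283/3857 = 19.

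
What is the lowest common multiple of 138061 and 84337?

96228517

138061 = 7 · 11² · 163; 84337 = 11² · 17 · 41
max exponents: 7 · 11² · 17 · 41 · 163 = 96228517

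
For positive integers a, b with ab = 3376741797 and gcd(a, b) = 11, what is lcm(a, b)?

gcd·lcm = product, so lcm = 3376741797/11 = 306976527.

306976527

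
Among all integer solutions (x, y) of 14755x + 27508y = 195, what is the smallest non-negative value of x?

1333

gcd(14755, 27508) = 13 (Euclid: 27508 = 1·14755 + 12753; 14755 = 1·12753 + 2002; 12753 = 6·2002 + 741; 2002 = 2·741 + 520; 741 = 1·520 + 221; 520 = 2·221 + 78; 221 = 2·78 + 65; 78 = 1·65 + 13; 65 = 5·13 + 0), and 13 | 195.
Extended Euclid: 14755·(371) + 27508·(-199) = 13. Scale by 15: x₀ = 5565.
General solution x = x₀ + 2116t; reducing mod 2116 gives x = 1333 (and y = -715).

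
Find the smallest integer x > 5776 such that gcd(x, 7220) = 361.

6137

gcd(x, 7220) = 361 forces 361 | x; write x = 361s. Then gcd(361s, 361·20) = 361·gcd(s, 20), so need gcd(s, 20) = 1.
361s > 5776 gives s ≥ 17. The least s ≥ 17 coprime to 20 is 17, so x = 361·17 = 6137.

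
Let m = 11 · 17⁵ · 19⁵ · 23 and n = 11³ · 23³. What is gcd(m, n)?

253

min exponent per shared prime: 11 · 23 = 253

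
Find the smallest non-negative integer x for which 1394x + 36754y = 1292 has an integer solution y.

871

gcd(1394, 36754) = 34 (Euclid: 36754 = 26·1394 + 510; 1394 = 2·510 + 374; 510 = 1·374 + 136; 374 = 2·136 + 102; 136 = 1·102 + 34; 102 = 3·34 + 0), and 34 | 1292.
Extended Euclid: 1394·(-290) + 36754·(11) = 34. Scale by 38: x₀ = -11020.
General solution x = x₀ + 1081t; reducing mod 1081 gives x = 871 (and y = -33).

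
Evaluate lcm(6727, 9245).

6727 = 7 · 31²; 9245 = 5 · 43²
max exponents: 5 · 7 · 31² · 43² = 62191115

62191115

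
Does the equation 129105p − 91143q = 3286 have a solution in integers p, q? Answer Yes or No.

By Bézout, 129105p − 91143q = 3286 has integer solutions iff gcd(129105, 91143) | 3286.
Euclid: 129105 = 1·91143 + 37962; 91143 = 2·37962 + 15219; 37962 = 2·15219 + 7524; 15219 = 2·7524 + 171; 7524 = 44·171 + 0. gcd = 171; 3286 mod 171 = 37. No.

No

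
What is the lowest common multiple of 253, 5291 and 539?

5962957

253 = 11 · 23; 5291 = 11 · 13 · 37; 539 = 7² · 11
lcm takes max exponent of each prime: 7² · 11 · 13 · 23 · 37 = 5962957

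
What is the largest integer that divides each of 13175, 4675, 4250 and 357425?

425

gcd(13175, 4675): 13175 = 2·4675 + 3825; 4675 = 1·3825 + 850; 3825 = 4·850 + 425; 850 = 2·425 + 0 → 425
gcd(425, 4250): 4250 = 10·425 + 0 → 425
gcd(425, 357425): 357425 = 841·425 + 0 → 425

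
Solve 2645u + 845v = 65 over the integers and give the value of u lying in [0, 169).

39

Reduce mod 845: 2645u ≡ 65 (mod 845). With g = gcd(2645, 845) = 5 dividing 65, divide through: 529u ≡ 13 (mod 169).
Since gcd(529, 169) = 1, u ≡ 13·(529)⁻¹ ≡ 39 (mod 169). Smallest non-negative: 39.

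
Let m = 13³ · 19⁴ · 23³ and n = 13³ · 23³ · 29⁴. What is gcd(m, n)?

26730899

min exponent per shared prime: 13³ · 23³ = 26730899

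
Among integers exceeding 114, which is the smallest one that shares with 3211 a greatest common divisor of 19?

133

gcd(m, 3211) = 19 forces 19 | m; write m = 19s. Then gcd(19s, 19·169) = 19·gcd(s, 169), so need gcd(s, 169) = 1.
19s > 114 gives s ≥ 7. The least s ≥ 7 coprime to 169 is 7, so m = 19·7 = 133.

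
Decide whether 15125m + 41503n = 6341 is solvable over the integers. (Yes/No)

By Bézout, 15125m + 41503n = 6341 has integer solutions iff gcd(15125, 41503) | 6341.
Euclid: 41503 = 2·15125 + 11253; 15125 = 1·11253 + 3872; 11253 = 2·3872 + 3509; 3872 = 1·3509 + 363; 3509 = 9·363 + 242; 363 = 1·242 + 121; 242 = 2·121 + 0. gcd = 121; 6341 mod 121 = 49. No.

No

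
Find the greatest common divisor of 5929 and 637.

49

Euclid: 5929 = 9·637 + 196; 637 = 3·196 + 49; 196 = 4·49 + 0. Last nonzero remainder: 49.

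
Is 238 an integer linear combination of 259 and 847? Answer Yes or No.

Yes

gcd(259, 847): 847 = 3·259 + 70; 259 = 3·70 + 49; 70 = 1·49 + 21; 49 = 2·21 + 7; 21 = 3·7 + 0 → 7
7 divides 238, so a solution exists.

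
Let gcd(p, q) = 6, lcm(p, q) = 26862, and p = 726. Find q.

p·q = gcd·lcm = 6·26862 = 161172, so q = 161172/726 = 222.

222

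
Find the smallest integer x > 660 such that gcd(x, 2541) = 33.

Multiples of 33 above 660: 33·21, 33·22, … . Need the cofactor coprime to 2541/33 = 77.
Checking s = 21, 22, … the first with gcd(s, 77) = 1 is s = 23, giving 759.

759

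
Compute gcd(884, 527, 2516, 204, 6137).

884 = 2² · 13 · 17; 527 = 17 · 31; 2516 = 2² · 17 · 37; 204 = 2² · 3 · 17; 6137 = 17 · 19²
gcd takes min exponent of each prime: 17 = 17

17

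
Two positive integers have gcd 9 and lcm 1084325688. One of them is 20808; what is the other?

468999

Using ab = gcd(a,b)·lcm(a,b) = 9·1084325688 = 9758931192, we get b = 9758931192/20808 = 468999.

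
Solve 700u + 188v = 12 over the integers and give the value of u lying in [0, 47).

7

gcd(700, 188) = 4 (Euclid: 700 = 3·188 + 136; 188 = 1·136 + 52; 136 = 2·52 + 32; 52 = 1·32 + 20; 32 = 1·20 + 12; 20 = 1·12 + 8; 12 = 1·8 + 4; 8 = 2·4 + 0), and 4 | 12.
Extended Euclid: 700·(18) + 188·(-67) = 4. Scale by 3: u₀ = 54.
General solution u = u₀ + 47t; reducing mod 47 gives u = 7 (and v = -26).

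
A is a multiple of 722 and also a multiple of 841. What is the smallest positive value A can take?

722 = 2 · 19²; 841 = 29²
max exponents: 2 · 19² · 29² = 607202

607202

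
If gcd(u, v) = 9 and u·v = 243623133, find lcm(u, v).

For any two positive integers, gcd × lcm equals their product. Hence lcm = 243623133 / 9 = 27069237.

27069237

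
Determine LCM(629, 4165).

154105

gcd first: 4165 = 6·629 + 391; 629 = 1·391 + 238; 391 = 1·238 + 153; 238 = 1·153 + 85; 153 = 1·85 + 68; 85 = 1·68 + 17; 68 = 4·17 + 0 → gcd = 17
lcm = 629·4165/gcd = 2619785/17 = 154105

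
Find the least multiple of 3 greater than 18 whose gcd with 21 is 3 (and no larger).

24

21 = 3·7. Any t with gcd(t, 21) = 3 is a multiple of 3, say 3s, with s coprime to 7.
Need s > 18/3, so s ≥ 7. First s ≥ 7 with gcd(s, 7) = 1 is s = 8. Thus t = 3·8 = 24.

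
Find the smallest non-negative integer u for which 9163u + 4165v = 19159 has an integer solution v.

Euclid: 9163 = 2·4165 + 833; 4165 = 5·833 + 0 → gcd = 833; 19159 = 833·23.
Back-substitution yields 9163·(1) + 4165·(-2) = 833, so one solution is u = 1·23 = 23, v = -2·23 = -46.
Solutions in u differ by 4165/833 = 5; the one in [0, 5) is 23 mod 5 = 3.

3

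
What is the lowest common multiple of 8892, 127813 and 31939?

100551509604

8892 = 2² · 3² · 13 · 19; 127813 = 7 · 19 · 31²; 31939 = 19 · 41²
lcm takes max exponent of each prime: 2² · 3² · 7 · 13 · 19 · 31² · 41² = 100551509604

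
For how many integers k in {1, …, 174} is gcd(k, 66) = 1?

53

Prime factors of 66: 2, 3, 11. Count integers ≤ 174 divisible by none of them.
By inclusion–exclusion: 174 − ⌊174/2⌋ − ⌊174/3⌋ − ⌊174/11⌋ + ⌊174/6⌋ + ⌊174/22⌋ + ⌊174/33⌋ − ⌊174/66⌋ = 53.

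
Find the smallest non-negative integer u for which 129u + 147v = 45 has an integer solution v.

Euclid: 147 = 1·129 + 18; 129 = 7·18 + 3; 18 = 6·3 + 0 → gcd = 3; 45 = 3·15.
Back-substitution yields 129·(8) + 147·(-7) = 3, so one solution is u = 8·15 = 120, v = -7·15 = -105.
Solutions in u differ by 147/3 = 49; the one in [0, 49) is 120 mod 49 = 22.

22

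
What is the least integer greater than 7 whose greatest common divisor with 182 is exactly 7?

21

182 = 7·26. Any k with gcd(k, 182) = 7 is a multiple of 7, say 7s, with s coprime to 26.
Need s > 7/7, so s ≥ 2. First s ≥ 2 with gcd(s, 26) = 1 is s = 3. Thus k = 7·3 = 21.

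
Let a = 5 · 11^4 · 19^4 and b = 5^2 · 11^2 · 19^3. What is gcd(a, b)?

4149695

min exponent per shared prime: 5 · 11^2 · 19^3 = 4149695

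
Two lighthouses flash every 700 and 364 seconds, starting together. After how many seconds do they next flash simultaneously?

gcd first: 700 = 1·364 + 336; 364 = 1·336 + 28; 336 = 12·28 + 0 → gcd = 28
lcm = 700·364/gcd = 254800/28 = 9100

9100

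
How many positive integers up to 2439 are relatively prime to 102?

765

Prime factors of 102: 2, 3, 17. Count integers ≤ 2439 divisible by none of them.
By inclusion–exclusion: 2439 − ⌊2439/2⌋ − ⌊2439/3⌋ − ⌊2439/17⌋ + ⌊2439/6⌋ + ⌊2439/34⌋ + ⌊2439/51⌋ − ⌊2439/102⌋ = 765.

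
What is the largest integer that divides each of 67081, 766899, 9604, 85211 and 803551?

gcd(67081, 766899): 766899 = 11·67081 + 29008; 67081 = 2·29008 + 9065; 29008 = 3·9065 + 1813; 9065 = 5·1813 + 0 → 1813
gcd(1813, 9604): 9604 = 5·1813 + 539; 1813 = 3·539 + 196; 539 = 2·196 + 147; 196 = 1·147 + 49; 147 = 3·49 + 0 → 49
gcd(49, 85211): 85211 = 1739·49 + 0 → 49
gcd(49, 803551): 803551 = 16399·49 + 0 → 49

49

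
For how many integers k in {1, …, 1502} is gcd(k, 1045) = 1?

1035

Prime factors of 1045: 5, 11, 19. Count integers ≤ 1502 divisible by none of them.
By inclusion–exclusion: 1502 − ⌊1502/5⌋ − ⌊1502/11⌋ − ⌊1502/19⌋ + ⌊1502/55⌋ + ⌊1502/95⌋ + ⌊1502/209⌋ − ⌊1502/1045⌋ = 1035.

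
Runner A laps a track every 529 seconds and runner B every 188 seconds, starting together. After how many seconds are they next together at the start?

gcd first: 529 = 2·188 + 153; 188 = 1·153 + 35; 153 = 4·35 + 13; 35 = 2·13 + 9; 13 = 1·9 + 4; 9 = 2·4 + 1; 4 = 4·1 + 0 → gcd = 1
lcm = 529·188/gcd = 99452/1 = 99452

99452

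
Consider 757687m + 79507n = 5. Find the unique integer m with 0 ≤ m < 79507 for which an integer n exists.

1459

Euclid: 757687 = 9·79507 + 42124; 79507 = 1·42124 + 37383; 42124 = 1·37383 + 4741; 37383 = 7·4741 + 4196; 4741 = 1·4196 + 545; 4196 = 7·545 + 381; 545 = 1·381 + 164; 381 = 2·164 + 53; 164 = 3·53 + 5; 53 = 10·5 + 3; 5 = 1·3 + 2; 3 = 1·2 + 1; 2 = 2·1 + 0 → gcd = 1; 5 = 1·5.
Back-substitution yields 757687·(-31511) + 79507·(300294) = 1, so one solution is m = -31511·5 = -157555, n = 300294·5 = 1501470.
Solutions in m differ by 79507/1 = 79507; the one in [0, 79507) is -157555 mod 79507 = 1459.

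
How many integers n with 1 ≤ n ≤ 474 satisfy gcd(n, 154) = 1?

154 = 2·7·11. Inclusion–exclusion on these primes:
474 − ⌊474/2⌋ − ⌊474/7⌋ − ⌊474/11⌋ + ⌊474/14⌋ + ⌊474/22⌋ + ⌊474/77⌋ − ⌊474/154⌋ = 184

184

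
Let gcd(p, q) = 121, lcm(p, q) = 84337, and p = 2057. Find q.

Using pq = gcd(p,q)·lcm(p,q) = 121·84337 = 10204777, we get q = 10204777/2057 = 4961.

4961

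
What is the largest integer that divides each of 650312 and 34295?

1

Euclid: 650312 = 18·34295 + 33002; 34295 = 1·33002 + 1293; 33002 = 25·1293 + 677; 1293 = 1·677 + 616; 677 = 1·616 + 61; 616 = 10·61 + 6; 61 = 10·6 + 1; 6 = 6·1 + 0. Last nonzero remainder: 1.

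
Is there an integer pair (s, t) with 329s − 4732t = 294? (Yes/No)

Yes

gcd(329, 4732): 4732 = 14·329 + 126; 329 = 2·126 + 77; 126 = 1·77 + 49; 77 = 1·49 + 28; 49 = 1·28 + 21; 28 = 1·21 + 7; 21 = 3·7 + 0 → 7
7 divides 294, so a solution exists.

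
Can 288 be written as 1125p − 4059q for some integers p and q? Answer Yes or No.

gcd(1125, 4059): 4059 = 3·1125 + 684; 1125 = 1·684 + 441; 684 = 1·441 + 243; 441 = 1·243 + 198; 243 = 1·198 + 45; 198 = 4·45 + 18; 45 = 2·18 + 9; 18 = 2·9 + 0 → 9
9 divides 288, so a solution exists.

Yes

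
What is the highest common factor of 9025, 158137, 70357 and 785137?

gcd(9025, 158137): 158137 = 17·9025 + 4712; 9025 = 1·4712 + 4313; 4712 = 1·4313 + 399; 4313 = 10·399 + 323; 399 = 1·323 + 76; 323 = 4·76 + 19; 76 = 4·19 + 0 → 19
gcd(19, 70357): 70357 = 3703·19 + 0 → 19
gcd(19, 785137): 785137 = 41323·19 + 0 → 19

19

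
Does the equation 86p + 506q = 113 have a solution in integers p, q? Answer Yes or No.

No

By Bézout, 86p + 506q = 113 has integer solutions iff gcd(86, 506) | 113.
Euclid: 506 = 5·86 + 76; 86 = 1·76 + 10; 76 = 7·10 + 6; 10 = 1·6 + 4; 6 = 1·4 + 2; 4 = 2·2 + 0. gcd = 2; 113 mod 2 = 1. No.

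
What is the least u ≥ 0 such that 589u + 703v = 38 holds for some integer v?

Euclid: 703 = 1·589 + 114; 589 = 5·114 + 19; 114 = 6·19 + 0 → gcd = 19; 38 = 19·2.
Back-substitution yields 589·(6) + 703·(-5) = 19, so one solution is u = 6·2 = 12, v = -5·2 = -10.
Solutions in u differ by 703/19 = 37; the one in [0, 37) is 12 mod 37 = 12.

12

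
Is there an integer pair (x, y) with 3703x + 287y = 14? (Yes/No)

Yes

By Bézout, 3703x + 287y = 14 has integer solutions iff gcd(3703, 287) | 14.
Euclid: 3703 = 12·287 + 259; 287 = 1·259 + 28; 259 = 9·28 + 7; 28 = 4·7 + 0. gcd = 7; 14 mod 7 = 0. Yes.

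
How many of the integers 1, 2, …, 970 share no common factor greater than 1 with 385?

604

Prime factors of 385: 5, 7, 11. Count integers ≤ 970 divisible by none of them.
By inclusion–exclusion: 970 − ⌊970/5⌋ − ⌊970/7⌋ − ⌊970/11⌋ + ⌊970/35⌋ + ⌊970/55⌋ + ⌊970/77⌋ − ⌊970/385⌋ = 604.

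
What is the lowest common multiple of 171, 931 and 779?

343539

171 = 3² · 19; 931 = 7² · 19; 779 = 19 · 41
lcm takes max exponent of each prime: 3² · 7² · 19 · 41 = 343539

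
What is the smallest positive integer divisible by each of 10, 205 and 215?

17630

10 = 2 · 5; 205 = 5 · 41; 215 = 5 · 43
lcm takes max exponent of each prime: 2 · 5 · 41 · 43 = 17630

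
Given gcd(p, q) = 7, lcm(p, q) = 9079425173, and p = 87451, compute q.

726761

Using pq = gcd(p,q)·lcm(p,q) = 7·9079425173 = 63555976211, we get q = 63555976211/87451 = 726761.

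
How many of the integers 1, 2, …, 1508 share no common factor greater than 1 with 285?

762

285 = 3·5·19. Inclusion–exclusion on these primes:
1508 − ⌊1508/3⌋ − ⌊1508/5⌋ − ⌊1508/19⌋ + ⌊1508/15⌋ + ⌊1508/57⌋ + ⌊1508/95⌋ − ⌊1508/285⌋ = 762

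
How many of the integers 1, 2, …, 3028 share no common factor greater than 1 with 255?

255 = 3·5·17. Inclusion–exclusion on these primes:
3028 − ⌊3028/3⌋ − ⌊3028/5⌋ − ⌊3028/17⌋ + ⌊3028/15⌋ + ⌊3028/51⌋ + ⌊3028/85⌋ − ⌊3028/255⌋ = 1520

1520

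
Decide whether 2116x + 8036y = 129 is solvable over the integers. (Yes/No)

gcd(2116, 8036): 8036 = 3·2116 + 1688; 2116 = 1·1688 + 428; 1688 = 3·428 + 404; 428 = 1·404 + 24; 404 = 16·24 + 20; 24 = 1·20 + 4; 20 = 5·4 + 0 → 4
4 does not divide 129, so a solution does not exist.

No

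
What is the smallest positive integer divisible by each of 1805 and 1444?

7220

gcd first: 1805 = 1·1444 + 361; 1444 = 4·361 + 0 → gcd = 361
lcm = 1805·1444/gcd = 2606420/361 = 7220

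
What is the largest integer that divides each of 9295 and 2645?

5

Euclid: 9295 = 3·2645 + 1360; 2645 = 1·1360 + 1285; 1360 = 1·1285 + 75; 1285 = 17·75 + 10; 75 = 7·10 + 5; 10 = 2·5 + 0. Last nonzero remainder: 5.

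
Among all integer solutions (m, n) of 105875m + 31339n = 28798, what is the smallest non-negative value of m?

gcd(105875, 31339) = 847 (Euclid: 105875 = 3·31339 + 11858; 31339 = 2·11858 + 7623; 11858 = 1·7623 + 4235; 7623 = 1·4235 + 3388; 4235 = 1·3388 + 847; 3388 = 4·847 + 0), and 847 | 28798.
Extended Euclid: 105875·(8) + 31339·(-27) = 847. Scale by 34: m₀ = 272.
General solution m = m₀ + 37t; reducing mod 37 gives m = 13 (and n = -43).

13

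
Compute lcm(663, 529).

350727

663 = 3 · 13 · 17; 529 = 23²
max exponents: 3 · 13 · 17 · 23² = 350727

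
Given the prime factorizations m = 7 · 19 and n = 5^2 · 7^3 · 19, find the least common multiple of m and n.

162925

max exponent per prime: 5^2 · 7^3 · 19 = 162925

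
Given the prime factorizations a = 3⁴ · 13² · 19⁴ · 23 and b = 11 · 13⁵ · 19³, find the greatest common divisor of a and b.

1159171

min exponent per shared prime: 13² · 19³ = 1159171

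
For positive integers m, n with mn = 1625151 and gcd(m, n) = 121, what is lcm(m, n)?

13431

For any two positive integers, gcd × lcm equals their product. Hence lcm = 1625151 / 121 = 13431.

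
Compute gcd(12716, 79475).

3179

Euclid: 79475 = 6·12716 + 3179; 12716 = 4·3179 + 0. Last nonzero remainder: 3179.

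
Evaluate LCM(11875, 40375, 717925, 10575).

52175199375

11875 = 5⁴ · 19; 40375 = 5³ · 17 · 19; 717925 = 5² · 13 · 47²; 10575 = 3² · 5² · 47
lcm takes max exponent of each prime: 3² · 5⁴ · 13 · 17 · 19 · 47² = 52175199375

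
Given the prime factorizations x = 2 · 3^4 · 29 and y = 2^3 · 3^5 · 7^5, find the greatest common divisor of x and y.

162

min exponent per shared prime: 2 · 3^4 = 162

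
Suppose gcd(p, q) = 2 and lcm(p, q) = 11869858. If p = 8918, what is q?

p·q = gcd·lcm = 2·11869858 = 23739716, so q = 23739716/8918 = 2662.

2662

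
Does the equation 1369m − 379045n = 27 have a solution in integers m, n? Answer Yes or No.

gcd(1369, 379045): 379045 = 276·1369 + 1201; 1369 = 1·1201 + 168; 1201 = 7·168 + 25; 168 = 6·25 + 18; 25 = 1·18 + 7; 18 = 2·7 + 4; 7 = 1·4 + 3; 4 = 1·3 + 1; 3 = 3·1 + 0 → 1
1 divides 27, so a solution exists.

Yes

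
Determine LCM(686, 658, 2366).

lcm(686, 658) = 686·658/gcd = 451388/14 = 32242
lcm(32242, 2366) = 32242·2366/gcd = 76284572/14 = 5448898

5448898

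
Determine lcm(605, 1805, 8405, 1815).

lcm(605, 1805) = 605·1805/gcd = 1092025/5 = 218405
lcm(218405, 8405) = 218405·8405/gcd = 1835694025/5 = 367138805
lcm(367138805, 1815) = 367138805·1815/gcd = 666356931075/605 = 1101416415

1101416415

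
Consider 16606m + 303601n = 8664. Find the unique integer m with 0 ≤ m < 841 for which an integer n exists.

549

gcd(16606, 303601) = 361 (Euclid: 303601 = 18·16606 + 4693; 16606 = 3·4693 + 2527; 4693 = 1·2527 + 2166; 2527 = 1·2166 + 361; 2166 = 6·361 + 0), and 361 | 8664.
Extended Euclid: 16606·(128) + 303601·(-7) = 361. Scale by 24: m₀ = 3072.
General solution m = m₀ + 841t; reducing mod 841 gives m = 549 (and n = -30).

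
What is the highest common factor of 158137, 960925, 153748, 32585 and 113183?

133

gcd(158137, 960925): 960925 = 6·158137 + 12103; 158137 = 13·12103 + 798; 12103 = 15·798 + 133; 798 = 6·133 + 0 → 133
gcd(133, 153748): 153748 = 1156·133 + 0 → 133
gcd(133, 32585): 32585 = 245·133 + 0 → 133
gcd(133, 113183): 113183 = 851·133 + 0 → 133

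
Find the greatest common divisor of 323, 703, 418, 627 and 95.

19

gcd(323, 703): 703 = 2·323 + 57; 323 = 5·57 + 38; 57 = 1·38 + 19; 38 = 2·19 + 0 → 19
gcd(19, 418): 418 = 22·19 + 0 → 19
gcd(19, 627): 627 = 33·19 + 0 → 19
gcd(19, 95): 95 = 5·19 + 0 → 19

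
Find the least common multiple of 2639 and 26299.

gcd first: 26299 = 9·2639 + 2548; 2639 = 1·2548 + 91; 2548 = 28·91 + 0 → gcd = 91
lcm = 2639·26299/gcd = 69403061/91 = 762671

762671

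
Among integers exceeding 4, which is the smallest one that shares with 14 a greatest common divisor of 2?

6

14 = 2·7. Any a with gcd(a, 14) = 2 is a multiple of 2, say 2s, with s coprime to 7.
Need s > 4/2, so s ≥ 3. First s ≥ 3 with gcd(s, 7) = 1 is s = 3. Thus a = 2·3 = 6.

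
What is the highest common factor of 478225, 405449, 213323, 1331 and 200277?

11

gcd(478225, 405449): 478225 = 1·405449 + 72776; 405449 = 5·72776 + 41569; 72776 = 1·41569 + 31207; 41569 = 1·31207 + 10362; 31207 = 3·10362 + 121; 10362 = 85·121 + 77; 121 = 1·77 + 44; 77 = 1·44 + 33; 44 = 1·33 + 11; 33 = 3·11 + 0 → 11
gcd(11, 213323): 213323 = 19393·11 + 0 → 11
gcd(11, 1331): 1331 = 121·11 + 0 → 11
gcd(11, 200277): 200277 = 18207·11 + 0 → 11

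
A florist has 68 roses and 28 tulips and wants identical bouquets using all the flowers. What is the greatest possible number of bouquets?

4

Euclid: 68 = 2·28 + 12; 28 = 2·12 + 4; 12 = 3·4 + 0. Last nonzero remainder: 4.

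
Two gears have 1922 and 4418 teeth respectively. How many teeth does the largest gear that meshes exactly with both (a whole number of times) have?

1922 = 2 · 31²
4418 = 2 · 47²
Common: 2 = 2

2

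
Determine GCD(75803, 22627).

17

75803 = 7³ · 13 · 17
22627 = 11³ · 17
Common: 17 = 17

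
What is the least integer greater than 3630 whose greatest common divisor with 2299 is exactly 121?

3751

Multiples of 121 above 3630: 121·31, 121·32, … . Need the cofactor coprime to 2299/121 = 19.
Checking s = 31, 32, … the first with gcd(s, 19) = 1 is s = 31, giving 3751.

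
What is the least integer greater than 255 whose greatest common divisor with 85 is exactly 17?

85 = 17·5. Any k with gcd(k, 85) = 17 is a multiple of 17, say 17s, with s coprime to 5.
Need s > 255/17, so s ≥ 16. First s ≥ 16 with gcd(s, 5) = 1 is s = 16. Thus k = 17·16 = 272.

272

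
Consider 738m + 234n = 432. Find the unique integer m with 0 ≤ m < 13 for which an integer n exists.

Reduce mod 234: 738m ≡ 432 (mod 234). With g = gcd(738, 234) = 18 dividing 432, divide through: 41m ≡ 24 (mod 13).
Since gcd(41, 13) = 1, m ≡ 24·(41)⁻¹ ≡ 12 (mod 13). Smallest non-negative: 12.

12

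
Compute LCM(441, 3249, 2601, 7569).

38693643849

lcm(441, 3249) = 441·3249/gcd = 1432809/9 = 159201
lcm(159201, 2601) = 159201·2601/gcd = 414081801/9 = 46009089
lcm(46009089, 7569) = 46009089·7569/gcd = 348242794641/9 = 38693643849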